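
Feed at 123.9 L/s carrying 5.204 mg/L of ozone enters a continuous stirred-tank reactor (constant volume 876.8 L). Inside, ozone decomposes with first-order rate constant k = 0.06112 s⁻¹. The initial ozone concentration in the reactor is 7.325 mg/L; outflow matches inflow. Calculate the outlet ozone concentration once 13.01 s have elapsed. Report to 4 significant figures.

V dC/dt = Q(C_in − C) − k V C.
This is linear with rate a = Q/V + k = 0.202429 s⁻¹.
C_ss = Q C_in/(Q + kV) = 3.63274 mg/L; C(t) = C_ss + (C₀ − C_ss) e^(−a t).
C(13.01) = 3.63274 + (3.69226)·e^(−0.202429·13.01) = 3.63274 + (3.69226)·0.0718191 = 3.89792 mg/L.

3.898 mg/L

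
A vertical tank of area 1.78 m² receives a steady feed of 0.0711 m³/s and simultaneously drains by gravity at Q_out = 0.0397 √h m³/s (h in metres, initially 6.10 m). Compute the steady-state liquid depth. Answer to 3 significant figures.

3.21 m

Level balance: A dh/dt = 0.0711 − 0.0397 √h. Setting dh/dt = 0:
Q_in = 0.0397 √h_ss ⇒ √h_ss = 0.0711/0.0397 = 1.7909.
h_ss = 1.7909² = 3.2074 m. (Since h₀ = 6.10 m > h_ss, the level will fall toward this value.)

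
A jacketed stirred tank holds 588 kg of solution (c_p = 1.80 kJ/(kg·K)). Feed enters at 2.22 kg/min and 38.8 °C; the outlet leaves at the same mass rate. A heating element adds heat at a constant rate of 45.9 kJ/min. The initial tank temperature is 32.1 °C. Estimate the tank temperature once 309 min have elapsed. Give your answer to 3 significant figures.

44.6 °C

Unsteady energy balance on the tank contents: M c_p dT/dt = ṁ c_p (T_in − T) + 45.9.
Rearrange: dT/dt = (T_ss − T)/τ with τ = M/ṁ = 264.86 min and T_ss = T_in + Q̇/(ṁ c_p) = 50.286 °C.
This is linear first-order; T(t) = T_ss + (T₀ − T_ss) e^(−t/τ).
T(309) = 50.286 + (-18.186)·e^(−309/264.86) = 50.286 + (-18.186)·0.31141 = 44.623 °C.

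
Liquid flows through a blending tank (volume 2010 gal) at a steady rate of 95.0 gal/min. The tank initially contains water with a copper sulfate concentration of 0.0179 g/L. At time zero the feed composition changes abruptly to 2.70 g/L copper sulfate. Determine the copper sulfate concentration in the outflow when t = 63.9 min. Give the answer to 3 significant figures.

Species balance on the tank: V dC/dt = Q(C_in − C).
Rewrite as dC/dt + C/τ = C_in/τ, τ = V/Q = 21.158 min.
Solution: C(t) = C_in + (C₀ − C_in) e^(−t/τ).
C(63.9) = 2.70 + (0.0179 − 2.70)·e^(−63.9/21.158) = 2.70 + (-2.6821)·0.048794 = 2.5691 g/L.

2.57 g/L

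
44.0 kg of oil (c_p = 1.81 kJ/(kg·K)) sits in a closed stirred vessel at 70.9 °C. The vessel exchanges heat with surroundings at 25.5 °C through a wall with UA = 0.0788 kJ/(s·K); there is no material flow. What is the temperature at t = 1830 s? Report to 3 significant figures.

32.9 °C

Lumped-capacitance energy balance: M c_p dT/dt = UA(T_amb − T).
dT/dt = (T_ss − T)/τ with T_ss = T_amb = 25.500 °C, τ = M c_p/UA = 44.0·1.81/0.0788 = 1010.7 s.
Solution: T(t) = T_ss + (T₀ − T_ss) e^(−t/τ).
T(1830) = 25.500 + (45.400)·0.16354 = 32.925 °C.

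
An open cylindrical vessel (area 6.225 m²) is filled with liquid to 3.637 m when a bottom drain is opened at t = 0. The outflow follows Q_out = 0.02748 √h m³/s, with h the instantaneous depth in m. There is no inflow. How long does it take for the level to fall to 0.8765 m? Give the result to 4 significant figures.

439.9 s

Accumulation of liquid (constant cross-section A): A dh/dt = −0.02748 √h.
Separate and integrate: 2(√h − √h₀) = −(0.02748/A) t.
t = 2A(√h₀ − √h)/0.02748 = 2·6.225·(√3.637 − √0.8765)/0.02748
  = 12.4500 × (1.90709 − 0.936216) / 0.02748 = 439.862 s.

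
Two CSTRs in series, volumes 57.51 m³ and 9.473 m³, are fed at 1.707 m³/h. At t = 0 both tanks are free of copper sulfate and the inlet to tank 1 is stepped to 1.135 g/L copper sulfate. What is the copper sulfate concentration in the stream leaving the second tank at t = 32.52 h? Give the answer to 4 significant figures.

0.6181 g/L

Time constants: τᵢ = Vᵢ/Q for each well-mixed tank.
τ₁ = 57.51/1.707 = 33.6907 h; τ₂ = 9.473/1.707 = 5.54950 h.
Tank 1: C₁ = C_in(1 − e^(−t/τ₁)). Tank 2 (τ₁ ≠ τ₂): C₂ = C_in[1 − (τ₁ e^(−t/τ₁) − τ₂ e^(−t/τ₂))/(τ₁ − τ₂)].
At t = 32.52: e^(−t/τ₁) = 0.380887, e^(−t/τ₂) = 0.00285129.
C₂ = 1.135·[1 − (33.6907·0.380887 − 5.54950·0.00285129)/(28.1412)] = 1.135·0.544563 = 0.618079 g/L.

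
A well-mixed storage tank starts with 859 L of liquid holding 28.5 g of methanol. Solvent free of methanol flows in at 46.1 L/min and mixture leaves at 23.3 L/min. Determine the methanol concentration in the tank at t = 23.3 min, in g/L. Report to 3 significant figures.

Let m(t) be the amount of methanol. Volume: V(t) = V₀ + (Q_in − Q_out) t = 859 + 22.800 t; V(23.3) = 1390.2 L.
No methanol enters, so dm/dt = −Q_out · (m/V).
dm/m = −Q_out dt/(V₀ + 22.800 t); integrating gives ln(m/m₀) = −(Q_out/(Q_in−Q_out)) ln(V/V₀).
m = m₀ (V₀/V)^(Q_out/(Q_in−Q_out)) = 28.5 × (859/1390.2)^(1.0219) = 17.425 g.
C = m/V = 17.425/1390.2 = 0.012534 g/L.

0.0125 g/L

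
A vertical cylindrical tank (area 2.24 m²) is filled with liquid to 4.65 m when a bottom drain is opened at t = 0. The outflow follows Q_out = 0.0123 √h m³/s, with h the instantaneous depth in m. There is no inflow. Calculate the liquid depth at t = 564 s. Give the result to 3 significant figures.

Mass balance (ρ constant): A dh/dt = −0.0123 √h.
∫ h^(−1/2) dh = −(0.0123/A) ∫ dt, giving 2√h = 2√h₀ − (0.0123/A) t.
√h = √4.65 − 0.0123·564/(2·2.24) = 2.1564 − 1.5485 = 0.60790.
h = 0.60790² = 0.36955 m.

0.370 m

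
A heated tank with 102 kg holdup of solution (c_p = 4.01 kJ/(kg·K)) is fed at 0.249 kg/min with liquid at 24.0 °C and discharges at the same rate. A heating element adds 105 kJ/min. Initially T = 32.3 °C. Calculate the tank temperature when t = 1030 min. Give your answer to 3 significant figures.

121 °C

M c_p dT/dt = ṁ c_p (T_in − T) + Q̇.
τ = M/ṁ = 409.64 min; T_ss = T_in + Q̇/(ṁ c_p) = 24.0 + 105/(0.249·4.01) = 129.16 °C.
This is linear first-order; T(t) = T_ss + (T₀ − T_ss) e^(−t/τ).
T(1030) = 129.16 + (-96.859)·e^(−1030/409.64) = 129.16 + (-96.859)·0.080910 = 121.32 °C.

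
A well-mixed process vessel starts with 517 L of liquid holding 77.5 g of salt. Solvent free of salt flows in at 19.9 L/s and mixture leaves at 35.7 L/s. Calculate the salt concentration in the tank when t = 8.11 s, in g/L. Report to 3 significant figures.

Let m(t) be the amount of salt. Volume: V(t) = V₀ + (Q_in − Q_out) t = 517 − 15.800 t; V(8.11) = 388.86 L.
No salt enters, so dm/dt = −Q_out · (m/V).
dm/m = −Q_out dt/(V₀ − 15.800 t); integrating gives ln(m/m₀) = −(Q_out/(Q_in−Q_out)) ln(V/V₀).
m = m₀ (V₀/V)^(Q_out/(Q_in−Q_out)) = 77.5 × (517/388.86)^(-2.2595) = 40.721 g.
C = m/V = 40.721/388.86 = 0.10472 g/L.

0.105 g/L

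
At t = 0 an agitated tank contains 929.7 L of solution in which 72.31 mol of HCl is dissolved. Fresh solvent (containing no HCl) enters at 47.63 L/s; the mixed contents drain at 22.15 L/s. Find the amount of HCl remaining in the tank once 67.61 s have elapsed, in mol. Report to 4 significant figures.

Let m(t) be the amount of HCl. Volume: V(t) = V₀ + (Q_in − Q_out) t = 929.7 + 25.4800 t; V(67.61) = 2652.40 L.
Species balance (pure solvent in): dm/dt = −Q_out · m/V(t).
Separate: dm/m = −Q_out dt/V(t) ⇒ ln(m/m₀) = −(Q_out/(Q_in−Q_out)) ln(V/V₀).
m = m₀ (V₀/V)^(Q_out/(Q_in−Q_out)) = 72.31 × (929.7/2652.40)^(0.869309) = 29.0673 mol.

29.07 mol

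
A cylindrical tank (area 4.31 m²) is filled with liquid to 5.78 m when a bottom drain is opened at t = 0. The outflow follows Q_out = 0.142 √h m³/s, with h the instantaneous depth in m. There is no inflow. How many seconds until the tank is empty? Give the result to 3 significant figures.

Mass balance (ρ constant): A dh/dt = −0.142 √h.
Separate and integrate: 2(√h − √h₀) = −(0.142/A) t.
Tank is empty when √h = 0: t_empty = 2A√h₀/0.142.
t_empty = 2·4.31·√5.78/0.142 = 8.6200·2.4042/0.142 = 145.94 s.

146 s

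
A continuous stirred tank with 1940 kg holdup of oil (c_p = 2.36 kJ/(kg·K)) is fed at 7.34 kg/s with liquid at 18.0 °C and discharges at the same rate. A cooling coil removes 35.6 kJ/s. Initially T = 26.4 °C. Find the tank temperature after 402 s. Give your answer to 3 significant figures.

M c_p dT/dt = ṁ c_p (T_in − T) − Q̇.
τ = M/ṁ = 264.31 s; T_ss = T_in − Q̇/(ṁ c_p) = 18.0 − 35.6/(7.34·2.36) = 15.945 °C.
Integrating: T(t) = T_ss + (T₀ − T_ss) e^(−t/τ).
T(402) = 15.945 + (10.455)·e^(−402/264.31) = 15.945 + (10.455)·0.21850 = 18.229 °C.

18.2 °C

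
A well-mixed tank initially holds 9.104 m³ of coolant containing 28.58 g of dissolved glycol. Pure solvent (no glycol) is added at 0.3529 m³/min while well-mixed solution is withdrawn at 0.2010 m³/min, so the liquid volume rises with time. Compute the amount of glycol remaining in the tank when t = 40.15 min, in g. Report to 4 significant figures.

14.50 g

Total volume: dV/dt = Q_in − Q_out = 0.151900 m³/min, so V(t) = 9.104 + 0.151900 t and V(40.15) = 15.2028 m³.
Solute balance: dm/dt = 0 − Q_out C = −Q_out m/V(t).
dm/m = −Q_out dt/(V₀ + 0.151900 t); integrating gives ln(m/m₀) = −(Q_out/(Q_in−Q_out)) ln(V/V₀).
m = m₀ (V₀/V)^(Q_out/(Q_in−Q_out)) = 28.58 × (9.104/15.2028)^(1.32324) = 14.5007 g.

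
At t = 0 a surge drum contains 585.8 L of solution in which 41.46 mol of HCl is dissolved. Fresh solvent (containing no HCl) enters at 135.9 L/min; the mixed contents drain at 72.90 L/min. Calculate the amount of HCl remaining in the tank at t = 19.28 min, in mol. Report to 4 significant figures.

Let m(t) be the amount of HCl. Volume: V(t) = V₀ + (Q_in − Q_out) t = 585.8 + 63.0000 t; V(19.28) = 1800.44 L.
No HCl enters, so dm/dt = −Q_out · (m/V).
dm/m = −Q_out dt/(V₀ + 63.0000 t); integrating gives ln(m/m₀) = −(Q_out/(Q_in−Q_out)) ln(V/V₀).
m = m₀ (V₀/V)^(Q_out/(Q_in−Q_out)) = 41.46 × (585.8/1800.44)^(1.15714) = 11.3077 mol.

11.31 mol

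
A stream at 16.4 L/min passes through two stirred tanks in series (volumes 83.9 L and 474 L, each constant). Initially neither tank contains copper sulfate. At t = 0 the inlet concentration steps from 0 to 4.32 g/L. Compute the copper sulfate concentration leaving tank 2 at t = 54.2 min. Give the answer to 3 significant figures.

3.52 g/L

Each tank obeys Vᵢ dCᵢ/dt = Q(Cᵢ₋₁ − Cᵢ), so τᵢ = Vᵢ/Q.
τ₁ = 83.9/16.4 = 5.1159 min; τ₂ = 474/16.4 = 28.902 min.
Tank 1: C₁ = C_in(1 − e^(−t/τ₁)). Tank 2 (τ₁ ≠ τ₂): C₂ = C_in[1 − (τ₁ e^(−t/τ₁) − τ₂ e^(−t/τ₂))/(τ₁ − τ₂)].
At t = 54.2: e^(−t/τ₁) = 2.5053e-05, e^(−t/τ₂) = 0.15331.
C₂ = 4.32·[1 − (5.1159·2.5053e-05 − 28.902·0.15331)/(-23.787)] = 4.32·0.81372 = 3.5153 g/L.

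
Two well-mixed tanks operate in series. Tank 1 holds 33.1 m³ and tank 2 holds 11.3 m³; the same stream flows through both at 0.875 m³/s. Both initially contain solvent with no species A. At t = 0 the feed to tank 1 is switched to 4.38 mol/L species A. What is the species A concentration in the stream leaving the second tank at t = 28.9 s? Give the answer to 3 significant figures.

1.52 mol/L

Each tank obeys Vᵢ dCᵢ/dt = Q(Cᵢ₋₁ − Cᵢ), so τᵢ = Vᵢ/Q.
τ₁ = 33.1/0.875 = 37.829 s; τ₂ = 11.3/0.875 = 12.914 s.
Solving the cascade with C₁(0)=C₂(0)=0 gives C₂(t) = C_in[1 − (τ₁ e^(−t/τ₁) − τ₂ e^(−t/τ₂))/(τ₁ − τ₂)].
At t = 28.9: e^(−t/τ₁) = 0.46581, e^(−t/τ₂) = 0.10669.
C₂ = 4.38·[1 − (37.829·0.46581 − 12.914·0.10669)/(24.914)] = 4.38·0.34804 = 1.5244 mol/L.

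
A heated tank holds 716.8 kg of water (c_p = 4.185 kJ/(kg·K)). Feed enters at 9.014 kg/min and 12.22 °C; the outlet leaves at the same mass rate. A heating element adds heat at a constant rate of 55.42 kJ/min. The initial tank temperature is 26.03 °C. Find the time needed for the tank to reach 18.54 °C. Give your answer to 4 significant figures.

74.25 min

Energy balance: M c_p dT/dt = ṁ c_p (T_in − T) + 55.42.
τ = M/ṁ = 79.5207 min; T_ss = T_in + Q̇/(ṁ c_p) = 13.6891 °C.
T(t) = T_ss + (T₀ − T_ss) e^(−t/τ). Set T = 18.54:
e^(−t/τ) = (18.54 − 13.6891)/(26.03 − 13.6891) = 0.393075
t = −79.5207 · ln(0.393075) = 74.2529 min.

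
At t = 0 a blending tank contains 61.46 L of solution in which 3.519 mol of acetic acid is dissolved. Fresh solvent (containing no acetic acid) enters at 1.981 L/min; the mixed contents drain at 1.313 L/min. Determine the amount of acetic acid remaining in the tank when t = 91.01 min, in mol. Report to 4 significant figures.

Let m(t) be the amount of acetic acid. Volume: V(t) = V₀ + (Q_in − Q_out) t = 61.46 + 0.668000 t; V(91.01) = 122.255 L.
Species balance (pure solvent in): dm/dt = −Q_out · m/V(t).
dm/m = −Q_out dt/(V₀ + 0.668000 t); integrating gives ln(m/m₀) = −(Q_out/(Q_in−Q_out)) ln(V/V₀).
m = m₀ (V₀/V)^(Q_out/(Q_in−Q_out)) = 3.519 × (61.46/122.255)^(1.96557) = 0.910662 mol.

0.9107 mol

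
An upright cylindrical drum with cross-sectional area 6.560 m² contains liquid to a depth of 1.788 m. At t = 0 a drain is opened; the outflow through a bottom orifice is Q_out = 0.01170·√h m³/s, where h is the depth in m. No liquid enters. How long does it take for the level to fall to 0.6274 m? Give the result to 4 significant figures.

Unsteady balance on liquid volume: A dh/dt = −0.01170 √h.
Separate and integrate: 2(√h − √h₀) = −(0.01170/A) t.
t = 2A(√h₀ − √h)/0.01170 = 2·6.560·(√1.788 − √0.6274)/0.01170
  = 13.1200 × (1.33716 − 0.792086) / 0.01170 = 611.230 s.

611.2 s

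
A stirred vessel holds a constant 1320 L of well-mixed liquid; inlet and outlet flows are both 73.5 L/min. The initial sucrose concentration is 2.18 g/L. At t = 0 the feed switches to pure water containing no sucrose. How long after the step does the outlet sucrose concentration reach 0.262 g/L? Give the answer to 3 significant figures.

38.1 min

Transient balance on the dissolved component: V dC/dt = Q(C_in − C), so τ = V/Q = 17.959 min.
C(t) = C_in + (C₀ − C_in) e^(−t/τ). Set C = 0.262 and solve for t:
e^(−t/τ) = (C − C_in)/(C₀ − C_in) = (0.262 − 0)/(2.18 − 0) = 0.12018
t = −τ ln(…) = 17.959 × 2.1187 = 38.051 min.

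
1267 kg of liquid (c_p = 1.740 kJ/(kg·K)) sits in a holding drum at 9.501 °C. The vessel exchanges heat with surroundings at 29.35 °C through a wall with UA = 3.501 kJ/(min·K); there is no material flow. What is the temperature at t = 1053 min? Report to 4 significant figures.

25.62 °C

M c_p dT/dt = −UA(T − T_amb).
dT/dt = (T_ss − T)/τ with T_ss = T_amb = 29.3500 °C, τ = M c_p/UA = 1267·1.740/3.501 = 629.700 min.
Solution: T(t) = T_ss + (T₀ − T_ss) e^(−t/τ).
T(1053) = 29.3500 + (-19.8490)·0.187829 = 25.6218 °C.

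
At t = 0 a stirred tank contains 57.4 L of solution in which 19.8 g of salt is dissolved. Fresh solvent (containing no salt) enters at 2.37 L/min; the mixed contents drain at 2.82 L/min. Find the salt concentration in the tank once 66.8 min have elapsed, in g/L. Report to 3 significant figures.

Total volume: dV/dt = Q_in − Q_out = -0.45000 L/min, so V(t) = 57.4 − 0.45000 t and V(66.8) = 27.340 L.
Species balance (pure solvent in): dm/dt = −Q_out · m/V(t).
dm/m = −Q_out dt/(V₀ − 0.45000 t); integrating gives ln(m/m₀) = −(Q_out/(Q_in−Q_out)) ln(V/V₀).
m = m₀ (V₀/V)^(Q_out/(Q_in−Q_out)) = 19.8 × (57.4/27.340)^(-6.2667) = 0.18971 g.
C = m/V = 0.18971/27.340 = 0.0069389 g/L.

0.00694 g/L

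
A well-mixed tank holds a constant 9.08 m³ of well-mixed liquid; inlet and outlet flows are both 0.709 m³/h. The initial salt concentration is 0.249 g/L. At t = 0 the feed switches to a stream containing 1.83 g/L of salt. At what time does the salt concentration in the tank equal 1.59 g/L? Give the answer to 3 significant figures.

Species balance: V dC/dt = Q(C_in − C) ⇒ τ = V/Q = 12.807 h.
C(t) = C_in + (C₀ − C_in) e^(−t/τ). Set C = 1.59 and solve for t:
e^(−t/τ) = (C − C_in)/(C₀ − C_in) = (1.59 − 1.83)/(0.249 − 1.83) = 0.15180
t = −τ ln(…) = 12.807 × 1.8852 = 24.143 h.

24.1 h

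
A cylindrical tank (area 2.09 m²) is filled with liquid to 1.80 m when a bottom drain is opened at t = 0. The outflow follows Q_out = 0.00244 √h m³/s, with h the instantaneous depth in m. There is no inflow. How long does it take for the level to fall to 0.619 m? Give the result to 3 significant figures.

951 s

With no inflow, A dh/dt = −0.00244 √h.
∫ h^(−1/2) dh = −(0.00244/A) ∫ dt, giving 2√h = 2√h₀ − (0.00244/A) t.
t = 2A(√h₀ − √h)/0.00244 = 2·2.09·(√1.80 − √0.619)/0.00244
  = 4.1800 × (1.3416 − 0.78677) / 0.00244 = 950.56 s.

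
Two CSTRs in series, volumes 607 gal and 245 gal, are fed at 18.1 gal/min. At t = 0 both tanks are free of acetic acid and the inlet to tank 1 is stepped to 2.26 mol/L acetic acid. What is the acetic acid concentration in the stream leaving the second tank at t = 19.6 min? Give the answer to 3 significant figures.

Time constants: τᵢ = Vᵢ/Q for each well-mixed tank.
τ₁ = 607/18.1 = 33.536 min; τ₂ = 245/18.1 = 13.536 min.
Solving the cascade with C₁(0)=C₂(0)=0 gives C₂(t) = C_in[1 − (τ₁ e^(−t/τ₁) − τ₂ e^(−t/τ₂))/(τ₁ − τ₂)].
At t = 19.6: e^(−t/τ₁) = 0.55741, e^(−t/τ₂) = 0.23504.
C₂ = 2.26·[1 − (33.536·0.55741 − 13.536·0.23504)/(20.000)] = 2.26·0.22441 = 0.50716 mol/L.

0.507 mol/L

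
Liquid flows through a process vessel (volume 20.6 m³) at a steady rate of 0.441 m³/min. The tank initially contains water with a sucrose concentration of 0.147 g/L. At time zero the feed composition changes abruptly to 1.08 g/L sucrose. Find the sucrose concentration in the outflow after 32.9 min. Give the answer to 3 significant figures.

0.619 g/L

Transient balance on the dissolved component: V dC/dt = Q(C_in − C).
Rewrite as dC/dt + C/τ = C_in/τ, τ = V/Q = 46.712 min.
Solution: C(t) = C_in + (C₀ − C_in) e^(−t/τ).
C(32.9) = 1.08 + (0.147 − 1.08)·e^(−32.9/46.712) = 1.08 + (-0.93300)·0.49445 = 0.61868 g/L.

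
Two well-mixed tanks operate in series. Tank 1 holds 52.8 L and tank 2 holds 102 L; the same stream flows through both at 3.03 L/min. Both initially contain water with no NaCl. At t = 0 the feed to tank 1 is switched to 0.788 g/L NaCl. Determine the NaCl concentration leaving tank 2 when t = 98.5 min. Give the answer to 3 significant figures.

0.703 g/L

Time constants: τᵢ = Vᵢ/Q for each well-mixed tank.
τ₁ = 52.8/3.03 = 17.426 min; τ₂ = 102/3.03 = 33.663 min.
Tank 1: C₁ = C_in(1 − e^(−t/τ₁)). Tank 2 (τ₁ ≠ τ₂): C₂ = C_in[1 − (τ₁ e^(−t/τ₁) − τ₂ e^(−t/τ₂))/(τ₁ − τ₂)].
At t = 98.5: e^(−t/τ₁) = 0.0035085, e^(−t/τ₂) = 0.053609.
C₂ = 0.788·[1 − (17.426·0.0035085 − 33.663·0.053609)/(-16.238)] = 0.788·0.89262 = 0.70339 g/L.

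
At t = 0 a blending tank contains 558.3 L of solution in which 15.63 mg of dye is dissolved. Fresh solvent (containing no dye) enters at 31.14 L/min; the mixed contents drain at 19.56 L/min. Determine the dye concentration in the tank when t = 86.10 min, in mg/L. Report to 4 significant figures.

Let m(t) be the amount of dye. Volume: V(t) = V₀ + (Q_in − Q_out) t = 558.3 + 11.5800 t; V(86.10) = 1555.34 L.
No dye enters, so dm/dt = −Q_out · (m/V).
Separate: dm/m = −Q_out dt/V(t) ⇒ ln(m/m₀) = −(Q_out/(Q_in−Q_out)) ln(V/V₀).
m = m₀ (V₀/V)^(Q_out/(Q_in−Q_out)) = 15.63 × (558.3/1555.34)^(1.68912) = 2.76932 mg.
C = m/V = 2.76932/1555.34 = 0.00178053 mg/L.

0.001781 mg/L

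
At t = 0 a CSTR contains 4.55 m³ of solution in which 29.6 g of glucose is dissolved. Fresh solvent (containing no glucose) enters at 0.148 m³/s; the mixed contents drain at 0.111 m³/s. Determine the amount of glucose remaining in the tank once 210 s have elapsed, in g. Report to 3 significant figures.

1.49 g

Total volume: dV/dt = Q_in − Q_out = 0.037000 m³/s, so V(t) = 4.55 + 0.037000 t and V(210) = 12.320 m³.
Solute balance: dm/dt = 0 − Q_out C = −Q_out m/V(t).
dm/m = −Q_out dt/(V₀ + 0.037000 t); integrating gives ln(m/m₀) = −(Q_out/(Q_in−Q_out)) ln(V/V₀).
m = m₀ (V₀/V)^(Q_out/(Q_in−Q_out)) = 29.6 × (4.55/12.320)^(3.0000) = 1.4911 g.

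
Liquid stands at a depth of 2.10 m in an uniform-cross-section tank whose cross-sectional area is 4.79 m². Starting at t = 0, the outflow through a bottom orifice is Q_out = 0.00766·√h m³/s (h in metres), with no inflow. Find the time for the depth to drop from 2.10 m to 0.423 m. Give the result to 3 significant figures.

999 s

With no inflow, A dh/dt = −0.00766 √h.
∫ h^(−1/2) dh = −(0.00766/A) ∫ dt, giving 2√h = 2√h₀ − (0.00766/A) t.
t = 2A(√h₀ − √h)/0.00766 = 2·4.79·(√2.10 − √0.423)/0.00766
  = 9.5800 × (1.4491 − 0.65038) / 0.00766 = 998.96 s.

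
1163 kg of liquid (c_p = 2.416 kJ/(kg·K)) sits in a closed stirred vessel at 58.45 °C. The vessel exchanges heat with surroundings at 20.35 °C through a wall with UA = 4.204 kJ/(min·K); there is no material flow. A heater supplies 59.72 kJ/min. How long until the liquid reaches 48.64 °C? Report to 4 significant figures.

353.3 min

M c_p dT/dt = −UA(T − T_amb) + Q̇.
τ = M c_p/UA = 668.365 min; T_ss = T_amb + Q̇/UA = 20.35 + 59.72/4.204 = 34.5555 °C.
T(t) = T_ss + (T₀ − T_ss)e^(−t/τ); set T = 48.64:
t = −τ ln[(T − T_ss)/(T₀ − T_ss)] = −668.365 · ln(0.589445) = 353.281 min.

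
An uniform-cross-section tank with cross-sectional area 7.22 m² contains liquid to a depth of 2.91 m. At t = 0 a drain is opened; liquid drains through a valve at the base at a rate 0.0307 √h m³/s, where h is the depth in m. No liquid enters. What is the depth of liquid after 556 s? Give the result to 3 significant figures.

A dh/dt = −Q_out = −0.0307 √h.
Separate and integrate: 2(√h − √h₀) = −(0.0307/A) t.
√h = √2.91 − 0.0307·556/(2·7.22) = 1.7059 − 1.1821 = 0.52379.
h = 0.52379² = 0.27436 m.

0.274 m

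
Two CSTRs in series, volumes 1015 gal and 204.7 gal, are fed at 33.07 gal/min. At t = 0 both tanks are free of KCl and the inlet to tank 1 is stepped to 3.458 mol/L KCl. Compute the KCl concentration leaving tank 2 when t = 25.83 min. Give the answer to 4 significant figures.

Species balance on tank i: dCᵢ/dt = (Cᵢ₋₁ − Cᵢ)/τᵢ with τᵢ = Vᵢ/Q.
τ₁ = 1015/33.07 = 30.6925 min; τ₂ = 204.7/33.07 = 6.18990 min.
Solving the cascade with C₁(0)=C₂(0)=0 gives C₂(t) = C_in[1 − (τ₁ e^(−t/τ₁) − τ₂ e^(−t/τ₂))/(τ₁ − τ₂)].
At t = 25.83: e^(−t/τ₁) = 0.431031, e^(−t/τ₂) = 0.0154071.
C₂ = 3.458·[1 − (30.6925·0.431031 − 6.18990·0.0154071)/(24.5026)] = 3.458·0.463973 = 1.60442 mol/L.

1.604 mol/L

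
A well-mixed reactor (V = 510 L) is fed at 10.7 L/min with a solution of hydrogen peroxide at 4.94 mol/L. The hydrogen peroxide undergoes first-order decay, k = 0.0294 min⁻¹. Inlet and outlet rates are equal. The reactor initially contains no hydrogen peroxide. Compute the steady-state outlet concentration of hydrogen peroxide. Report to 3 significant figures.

V dC/dt = Q(C_in − C) − k V C.
At steady state: 0 = Q C_in − (Q + kV) C_ss, so C_ss = Q C_in/(Q + kV).
C_ss = 10.7·4.94/(10.7 + 0.0294·510) = 52.858/25.694 = 2.0572 mol/L.

2.06 mol/L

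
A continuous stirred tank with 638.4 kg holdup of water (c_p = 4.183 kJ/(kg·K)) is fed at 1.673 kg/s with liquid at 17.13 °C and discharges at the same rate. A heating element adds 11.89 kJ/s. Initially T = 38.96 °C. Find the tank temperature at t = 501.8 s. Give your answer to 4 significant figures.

Unsteady energy balance on the tank contents: M c_p dT/dt = ṁ c_p (T_in − T) + 11.89.
τ = M/ṁ = 381.590 s; T_ss = T_in + Q̇/(ṁ c_p) = 17.13 + 11.89/(1.673·4.183) = 18.8290 °C.
T approaches T_ss exponentially: T(t) = T_ss + (T₀ − T_ss) e^(−t/τ).
T(501.8) = 18.8290 + (20.1310)·e^(−501.8/381.590) = 18.8290 + (20.1310)·0.268468 = 24.2335 °C.

24.23 °C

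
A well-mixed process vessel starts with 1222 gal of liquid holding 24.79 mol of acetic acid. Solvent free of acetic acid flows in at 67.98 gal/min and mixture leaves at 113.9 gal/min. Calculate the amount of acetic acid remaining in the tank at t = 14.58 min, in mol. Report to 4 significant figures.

3.461 mol

Total volume: dV/dt = Q_in − Q_out = -45.9200 gal/min, so V(t) = 1222 − 45.9200 t and V(14.58) = 552.486 gal.
Solute balance: dm/dt = 0 − Q_out C = −Q_out m/V(t).
dm/m = −Q_out dt/(V₀ − 45.9200 t); integrating gives ln(m/m₀) = −(Q_out/(Q_in−Q_out)) ln(V/V₀).
m = m₀ (V₀/V)^(Q_out/(Q_in−Q_out)) = 24.79 × (1222/552.486)^(-2.48040) = 3.46066 mol.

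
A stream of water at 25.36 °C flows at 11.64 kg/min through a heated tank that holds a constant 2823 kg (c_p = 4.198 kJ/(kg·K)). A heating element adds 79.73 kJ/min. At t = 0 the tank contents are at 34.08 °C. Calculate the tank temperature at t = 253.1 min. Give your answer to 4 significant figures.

M c_p dT/dt = ṁ c_p (T_in − T) + Q̇.
τ = M/ṁ = 242.526 min; T_ss = T_in + Q̇/(ṁ c_p) = 25.36 + 79.73/(11.64·4.198) = 26.9916 °C.
This is linear first-order; T(t) = T_ss + (T₀ − T_ss) e^(−t/τ).
T(253.1) = 26.9916 + (7.08835)·e^(−253.1/242.526) = 26.9916 + (7.08835)·0.352184 = 29.4881 °C.

29.49 °C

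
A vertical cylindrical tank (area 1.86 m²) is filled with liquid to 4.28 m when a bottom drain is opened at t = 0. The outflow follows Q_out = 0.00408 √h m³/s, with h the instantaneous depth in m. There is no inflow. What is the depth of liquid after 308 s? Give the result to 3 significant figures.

With no inflow, A dh/dt = −0.00408 √h.
This is separable: 2 d(√h)/dt = −0.00408/A, so √h = √h₀ − (0.00408/(2A)) t.
√h = √4.28 − 0.00408·308/(2·1.86) = 2.0688 − 0.33781 = 1.7310.
h = 1.7310² = 2.9964 m.

3.00 m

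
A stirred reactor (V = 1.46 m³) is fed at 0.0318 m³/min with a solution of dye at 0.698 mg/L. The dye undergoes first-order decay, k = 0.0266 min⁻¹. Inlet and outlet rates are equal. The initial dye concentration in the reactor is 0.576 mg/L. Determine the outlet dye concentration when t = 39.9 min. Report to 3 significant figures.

V dC/dt = Q(C_in − C) − k V C.
dC/dt = (Q/V) C_in − (Q/V + k) C; effective rate a = Q/V + k = 0.021781 + 0.0266 = 0.048381 min⁻¹.
C_ss = Q C_in/(Q + kV) = 0.31424 mg/L; C(t) = C_ss + (C₀ − C_ss) e^(−a t).
C(39.9) = 0.31424 + (0.26176)·e^(−0.048381·39.9) = 0.31424 + (0.26176)·0.14509 = 0.35222 mg/L.

0.352 mg/L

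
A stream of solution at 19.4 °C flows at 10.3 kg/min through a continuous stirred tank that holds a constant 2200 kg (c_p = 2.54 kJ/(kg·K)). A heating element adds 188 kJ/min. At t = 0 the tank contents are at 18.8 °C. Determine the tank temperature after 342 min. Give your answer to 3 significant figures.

25.0 °C

M c_p dT/dt = ṁ c_p (T_in − T) + Q̇.
τ = M/ṁ = 213.59 min; T_ss = T_in + Q̇/(ṁ c_p) = 19.4 + 188/(10.3·2.54) = 26.586 °C.
Integrating: T(t) = T_ss + (T₀ − T_ss) e^(−t/τ).
T(342) = 26.586 + (-7.7860)·e^(−342/213.59) = 26.586 + (-7.7860)·0.20166 = 25.016 °C.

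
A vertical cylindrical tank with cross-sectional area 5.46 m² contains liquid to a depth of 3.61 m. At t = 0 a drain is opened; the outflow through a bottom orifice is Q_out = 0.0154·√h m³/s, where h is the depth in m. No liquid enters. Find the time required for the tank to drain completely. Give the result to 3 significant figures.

1350 s

Unsteady balance on liquid volume: A dh/dt = −0.0154 √h.
This is separable: 2 d(√h)/dt = −0.0154/A, so √h = √h₀ − (0.0154/(2A)) t.
Tank is empty when √h = 0: t_empty = 2A√h₀/0.0154.
t_empty = 2·5.46·√3.61/0.0154 = 10.920·1.9000/0.0154 = 1347.3 s.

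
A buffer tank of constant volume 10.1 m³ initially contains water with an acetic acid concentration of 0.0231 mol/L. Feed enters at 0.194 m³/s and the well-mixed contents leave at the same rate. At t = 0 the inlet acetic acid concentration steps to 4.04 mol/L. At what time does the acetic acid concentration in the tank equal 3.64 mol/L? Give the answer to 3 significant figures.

120 s

Unsteady species balance (constant V, well mixed): V dC/dt = Q(C_in − C), so τ = V/Q = 52.062 s.
C(t) = C_in + (C₀ − C_in) e^(−t/τ). Set C = 3.64 and solve for t:
e^(−t/τ) = (C − C_in)/(C₀ − C_in) = (3.64 − 4.04)/(0.0231 − 4.04) = 0.099579
t = −τ ln(…) = 52.062 × 2.3068 = 120.10 s.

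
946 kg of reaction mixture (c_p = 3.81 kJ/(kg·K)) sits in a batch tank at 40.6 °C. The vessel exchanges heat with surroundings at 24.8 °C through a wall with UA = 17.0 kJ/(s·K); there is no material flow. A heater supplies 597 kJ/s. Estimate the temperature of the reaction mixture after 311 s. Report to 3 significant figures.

Energy balance: M c_p dT/dt = −UA(T − T_amb) + Q̇.
dT/dt = (T_ss − T)/τ with T_ss = T_amb + Q̇/UA = 24.8 + 597/17.0 = 59.918 °C, τ = M c_p/UA = 946·3.81/17.0 = 212.02 s.
Solution: T(t) = T_ss + (T₀ − T_ss) e^(−t/τ).
T(311) = 59.918 + (-19.318)·0.23065 = 55.462 °C.

55.5 °C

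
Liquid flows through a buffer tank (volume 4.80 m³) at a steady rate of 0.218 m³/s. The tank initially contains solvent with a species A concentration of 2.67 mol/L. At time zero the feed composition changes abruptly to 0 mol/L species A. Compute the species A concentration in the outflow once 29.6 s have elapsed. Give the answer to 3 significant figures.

0.696 mol/L

Transient balance on the dissolved component: V dC/dt = Q(C_in − C).
Time constant τ = V/Q = 4.80/0.218 = 22.018 s.
This is linear first-order; C(t) = C_in + (C₀ − C_in) e^(−t/τ).
C(29.6) = 0 + (2.67 − 0)·e^(−29.6/22.018) = 0 + (2.6700)·0.26071 = 0.69610 mol/L.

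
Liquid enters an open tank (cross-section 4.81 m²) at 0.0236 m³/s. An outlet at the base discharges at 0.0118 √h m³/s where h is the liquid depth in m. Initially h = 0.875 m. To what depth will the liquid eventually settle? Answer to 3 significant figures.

4.00 m

A dh/dt = Q_in − 0.0118 √h. Steady state requires inflow = outflow:
Q_in = 0.0118 √h_ss ⇒ √h_ss = 0.0236/0.0118 = 2.0000.
h_ss = 2.0000² = 4.0000 m. (Since h₀ = 0.875 m < h_ss, the level will rise toward this value.)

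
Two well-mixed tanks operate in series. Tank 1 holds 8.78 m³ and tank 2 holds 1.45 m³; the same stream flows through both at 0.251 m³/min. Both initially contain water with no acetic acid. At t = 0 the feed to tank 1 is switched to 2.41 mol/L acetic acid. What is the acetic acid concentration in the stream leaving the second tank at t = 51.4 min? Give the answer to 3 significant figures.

1.75 mol/L

Each tank obeys Vᵢ dCᵢ/dt = Q(Cᵢ₋₁ − Cᵢ), so τᵢ = Vᵢ/Q.
τ₁ = 8.78/0.251 = 34.980 min; τ₂ = 1.45/0.251 = 5.7769 min.
Solving the cascade with C₁(0)=C₂(0)=0 gives C₂(t) = C_in[1 − (τ₁ e^(−t/τ₁) − τ₂ e^(−t/τ₂))/(τ₁ − τ₂)].
At t = 51.4: e^(−t/τ₁) = 0.23006, e^(−t/τ₂) = 0.00013673.
C₂ = 2.41·[1 − (34.980·0.23006 − 5.7769·0.00013673)/(29.203)] = 2.41·0.72446 = 1.7459 mol/L.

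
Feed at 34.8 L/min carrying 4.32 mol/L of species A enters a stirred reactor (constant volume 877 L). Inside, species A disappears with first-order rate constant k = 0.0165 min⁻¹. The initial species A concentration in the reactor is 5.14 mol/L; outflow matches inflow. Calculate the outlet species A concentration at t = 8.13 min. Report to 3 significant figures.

Species balance: V dC/dt = Q C_in − Q C − k V C.
This is linear with rate a = Q/V + k = 0.056181 min⁻¹.
C_ss = Q C_in/(Q + kV) = 3.0512 mol/L; C(t) = C_ss + (C₀ − C_ss) e^(−a t).
C(8.13) = 3.0512 + (2.0888)·e^(−0.056181·8.13) = 3.0512 + (2.0888)·0.63334 = 4.3741 mol/L.

4.37 mol/L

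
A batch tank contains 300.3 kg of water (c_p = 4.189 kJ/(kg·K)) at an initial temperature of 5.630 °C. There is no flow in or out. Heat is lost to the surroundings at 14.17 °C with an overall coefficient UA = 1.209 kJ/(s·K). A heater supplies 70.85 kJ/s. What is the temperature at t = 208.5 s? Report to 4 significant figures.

17.82 °C

M c_p dT/dt = −UA(T − T_amb) + Q̇.
dT/dt = (T_ss − T)/τ with T_ss = T_amb + Q̇/UA = 14.17 + 70.85/1.209 = 72.7722 °C, τ = M c_p/UA = 300.3·4.189/1.209 = 1040.49 s.
This is linear first-order; T(t) = T_ss + (T₀ − T_ss) e^(−t/τ).
T(208.5) = 72.7722 + (-67.1422)·0.818415 = 17.8220 °C.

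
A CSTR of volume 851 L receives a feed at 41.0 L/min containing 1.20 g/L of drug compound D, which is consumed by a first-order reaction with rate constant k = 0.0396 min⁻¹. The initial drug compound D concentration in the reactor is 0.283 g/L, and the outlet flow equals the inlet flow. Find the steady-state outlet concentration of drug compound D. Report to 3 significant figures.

Species balance: V dC/dt = Q C_in − Q C − k V C.
At steady state: 0 = Q C_in − (Q + kV) C_ss, so C_ss = Q C_in/(Q + kV).
C_ss = 41.0·1.20/(41.0 + 0.0396·851) = 49.200/74.700 = 0.65864 g/L.

0.659 g/L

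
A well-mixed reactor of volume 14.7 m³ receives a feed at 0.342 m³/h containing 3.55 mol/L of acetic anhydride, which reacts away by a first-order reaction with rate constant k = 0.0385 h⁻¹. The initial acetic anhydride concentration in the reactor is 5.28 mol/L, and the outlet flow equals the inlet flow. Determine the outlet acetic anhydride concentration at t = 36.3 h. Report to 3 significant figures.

1.76 mol/L

Accumulation = in − out − consumed: V dC/dt = Q C_in − Q C − k V C.
dC/dt = (Q/V) C_in − (Q/V + k) C; effective rate a = Q/V + k = 0.023265 + 0.0385 = 0.061765 h⁻¹.
C_ss = Q C_in/(Q + kV) = 1.3372 mol/L; C(t) = C_ss + (C₀ − C_ss) e^(−a t).
C(36.3) = 1.3372 + (3.9428)·e^(−0.061765·36.3) = 1.3372 + (3.9428)·0.10624 = 1.7561 mol/L.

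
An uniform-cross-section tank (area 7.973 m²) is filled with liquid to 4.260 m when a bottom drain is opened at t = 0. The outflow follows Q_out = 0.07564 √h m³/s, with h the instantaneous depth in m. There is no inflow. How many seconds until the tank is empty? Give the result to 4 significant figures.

Mass balance (ρ constant): A dh/dt = −0.07564 √h.
This is separable: 2 d(√h)/dt = −0.07564/A, so √h = √h₀ − (0.07564/(2A)) t.
Set h = 0: 2√h₀ = (0.07564/A) t_empty ⇒ t_empty = 2A√h₀/0.07564.
t_empty = 2·7.973·√4.260/0.07564 = 15.9460·2.06398/0.07564 = 435.116 s.

435.1 s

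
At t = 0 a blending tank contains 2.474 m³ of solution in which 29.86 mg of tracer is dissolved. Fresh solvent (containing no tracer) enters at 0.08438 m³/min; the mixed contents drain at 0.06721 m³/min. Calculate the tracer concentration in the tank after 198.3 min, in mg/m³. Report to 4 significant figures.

Let m(t) be the amount of tracer. Volume: V(t) = V₀ + (Q_in − Q_out) t = 2.474 + 0.0171700 t; V(198.3) = 5.87881 m³.
Solute balance: dm/dt = 0 − Q_out C = −Q_out m/V(t).
Separate: dm/m = −Q_out dt/V(t) ⇒ ln(m/m₀) = −(Q_out/(Q_in−Q_out)) ln(V/V₀).
m = m₀ (V₀/V)^(Q_out/(Q_in−Q_out)) = 29.86 × (2.474/5.87881)^(3.91439) = 1.00858 mg.
C = m/V = 1.00858/5.87881 = 0.171563 mg/m³.

0.1716 mg/m³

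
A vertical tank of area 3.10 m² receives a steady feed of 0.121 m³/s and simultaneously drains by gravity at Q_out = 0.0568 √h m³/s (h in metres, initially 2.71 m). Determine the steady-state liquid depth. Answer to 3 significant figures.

4.54 m

Volume balance on the tank: A dh/dt = Q_in − 0.0568 √h. At steady state dh/dt = 0:
Q_in = 0.0568 √h_ss ⇒ √h_ss = 0.121/0.0568 = 2.1303.
h_ss = 2.1303² = 4.5381 m. (Since h₀ = 2.71 m < h_ss, the level will rise toward this value.)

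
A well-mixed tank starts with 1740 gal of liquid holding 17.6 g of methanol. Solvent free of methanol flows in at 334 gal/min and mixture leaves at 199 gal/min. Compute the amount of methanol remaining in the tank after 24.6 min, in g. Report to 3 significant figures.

Let m(t) be the amount of methanol. Volume: V(t) = V₀ + (Q_in − Q_out) t = 1740 + 135.00 t; V(24.6) = 5061.0 gal.
No methanol enters, so dm/dt = −Q_out · (m/V).
dm/m = −Q_out dt/(V₀ + 135.00 t); integrating gives ln(m/m₀) = −(Q_out/(Q_in−Q_out)) ln(V/V₀).
m = m₀ (V₀/V)^(Q_out/(Q_in−Q_out)) = 17.6 × (1740/5061.0)^(1.4741) = 3.6476 g.

3.65 g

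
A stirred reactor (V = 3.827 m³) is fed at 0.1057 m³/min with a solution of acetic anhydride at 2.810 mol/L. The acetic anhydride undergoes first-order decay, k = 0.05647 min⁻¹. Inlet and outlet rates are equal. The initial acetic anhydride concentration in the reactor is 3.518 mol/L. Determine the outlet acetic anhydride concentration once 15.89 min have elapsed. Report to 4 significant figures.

1.605 mol/L

Accumulation = in − out − consumed: V dC/dt = Q C_in − Q C − k V C.
dC/dt = (Q/V) C_in − (Q/V + k) C; effective rate a = Q/V + k = 0.0276195 + 0.05647 = 0.0840895 min⁻¹.
C_ss = Q C_in/(Q + kV) = 0.922956 mol/L; C(t) = C_ss + (C₀ − C_ss) e^(−a t).
C(15.89) = 0.922956 + (2.59504)·e^(−0.0840895·15.89) = 0.922956 + (2.59504)·0.262847 = 1.60506 mol/L.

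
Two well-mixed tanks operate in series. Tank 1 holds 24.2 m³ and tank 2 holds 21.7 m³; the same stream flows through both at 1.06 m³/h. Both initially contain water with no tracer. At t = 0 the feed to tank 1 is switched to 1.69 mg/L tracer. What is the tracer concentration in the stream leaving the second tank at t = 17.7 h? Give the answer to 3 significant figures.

Each tank obeys Vᵢ dCᵢ/dt = Q(Cᵢ₋₁ − Cᵢ), so τᵢ = Vᵢ/Q.
τ₁ = 24.2/1.06 = 22.830 h; τ₂ = 21.7/1.06 = 20.472 h.
Tank 1: C₁ = C_in(1 − e^(−t/τ₁)). Tank 2 (τ₁ ≠ τ₂): C₂ = C_in[1 − (τ₁ e^(−t/τ₁) − τ₂ e^(−t/τ₂))/(τ₁ − τ₂)].
At t = 17.7: e^(−t/τ₁) = 0.46057, e^(−t/τ₂) = 0.42122.
C₂ = 1.69·[1 − (22.830·0.46057 − 20.472·0.42122)/(2.3585)] = 1.69·0.19784 = 0.33434 mg/L.

0.334 mg/L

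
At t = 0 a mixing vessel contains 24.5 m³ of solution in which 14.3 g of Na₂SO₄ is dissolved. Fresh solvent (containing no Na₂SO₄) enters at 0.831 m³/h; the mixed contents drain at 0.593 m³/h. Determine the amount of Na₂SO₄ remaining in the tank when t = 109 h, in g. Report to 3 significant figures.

Let m(t) be the amount of Na₂SO₄. Volume: V(t) = V₀ + (Q_in − Q_out) t = 24.5 + 0.23800 t; V(109) = 50.442 m³.
Solute balance: dm/dt = 0 − Q_out C = −Q_out m/V(t).
dm/m = −Q_out dt/(V₀ + 0.23800 t); integrating gives ln(m/m₀) = −(Q_out/(Q_in−Q_out)) ln(V/V₀).
m = m₀ (V₀/V)^(Q_out/(Q_in−Q_out)) = 14.3 × (24.5/50.442)^(2.4916) = 2.3654 g.

2.37 g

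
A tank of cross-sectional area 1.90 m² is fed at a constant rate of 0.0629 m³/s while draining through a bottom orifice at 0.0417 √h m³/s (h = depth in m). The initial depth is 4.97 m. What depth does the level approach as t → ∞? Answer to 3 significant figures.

Volume balance on the tank: A dh/dt = Q_in − 0.0417 √h. At steady state dh/dt = 0:
Q_in = 0.0417 √h_ss ⇒ √h_ss = 0.0629/0.0417 = 1.5084.
h_ss = 1.5084² = 2.2753 m. (Since h₀ = 4.97 m > h_ss, the level will fall toward this value.)

2.28 m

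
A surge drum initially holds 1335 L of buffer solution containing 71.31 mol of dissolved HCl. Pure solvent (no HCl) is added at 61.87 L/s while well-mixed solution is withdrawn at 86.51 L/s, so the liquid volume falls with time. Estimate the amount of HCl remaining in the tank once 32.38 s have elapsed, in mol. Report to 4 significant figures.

2.917 mol

Let m(t) be the amount of HCl. Volume: V(t) = V₀ + (Q_in − Q_out) t = 1335 − 24.6400 t; V(32.38) = 537.157 L.
No HCl enters, so dm/dt = −Q_out · (m/V).
Separate: dm/m = −Q_out dt/V(t) ⇒ ln(m/m₀) = −(Q_out/(Q_in−Q_out)) ln(V/V₀).
m = m₀ (V₀/V)^(Q_out/(Q_in−Q_out)) = 71.31 × (1335/537.157)^(-3.51096) = 2.91734 mol.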